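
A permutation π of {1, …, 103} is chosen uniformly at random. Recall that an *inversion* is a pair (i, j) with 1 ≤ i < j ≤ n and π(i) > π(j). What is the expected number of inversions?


Write X = Σ X_I over the C(103, 2) = 5253 pairs i < j, with X_I the indicator of one inversion.
There are 5253 indicators.
For each fixed pair i < j, the values π(i) and π(j) are two distinct elements of {1, …, 103} in uniformly random order; by symmetry P[π(i) > π(j)] = 1/2.
By linearity: E[X] = 5253 · (1/2) = C(103, 2) · (1/2) = 5253/2 = 5253/2 ≈ 2626.500000.

E[X] = 5253/2 = 2626.500000.


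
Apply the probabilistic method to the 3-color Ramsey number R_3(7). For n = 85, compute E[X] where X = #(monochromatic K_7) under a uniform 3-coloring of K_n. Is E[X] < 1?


E[X] = C(85, 7) · 3^{1 − 21} = 4935847320 · 3^{−20} = 4935847320/3486784401.
As a reduced fraction: E[X] = 182809160/129140163 ≈ 1.415587.
Is E[X] < 1? NO.
Since E[X] ≥ 1, the first-moment bound is inconclusive at n = 85; it does NOT by itself certify R_3(7) > 85.

E[X] = 182809160/129140163 ≈ 1.415587; E[X] ≥ 1; first-moment method inconclusive here.


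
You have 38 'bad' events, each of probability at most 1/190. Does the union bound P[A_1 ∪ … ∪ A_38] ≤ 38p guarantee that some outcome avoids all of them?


Union bound: P[∪_{i=1}^{38} A_i] ≤ Σ_i P[A_i] ≤ 38·p = 38·(1/190) = 1/5.
Numerically: 1/5 ≈ 0.200000.
Is 1/5 < 1? YES.
Since P[∪ A_i] ≤ 1/5 < 1, the complement has P[∩ A_i^c] ≥ 1 − 1/5 = 4/5 > 0, so some outcome avoids every A_i.

38·p = 1/5 ≈ 0.200000; existence CERTIFIED by the union bound.


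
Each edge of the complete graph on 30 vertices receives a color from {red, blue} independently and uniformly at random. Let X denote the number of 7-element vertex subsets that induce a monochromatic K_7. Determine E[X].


Let X = Σ_S X_S over the C(30, 7) = 2035800 subsets S of size 7, where X_S = 1 if the K_7 on S is monochromatic.
For a fixed S, the K_7 on S has C(7, 2) = 21 edges. P[all 21 edges red] = (1/2)^21, and likewise for blue, so P[monochromatic] = 2·(1/2)^21 = 2^{1 − 21} = 1/1048576.
By linearity of expectation: E[X] = C(30, 7) · 2^{1 − 21} = 2035800 · 1/1048576 = 254475/131072.
Numerically: E[X] ≈ 1.941.

E[X] = C(30,7)·2^(1−C(7,2)) = 254475/131072 ≈ 1.941.


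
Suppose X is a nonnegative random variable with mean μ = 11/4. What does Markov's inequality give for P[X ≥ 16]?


μ = E[X] = 11/4, a = 16.
Markov: P[X ≥ 16] ≤ μ/a = (11/4)/16 = 11/64.
Numerically: ≈ 0.1719.
(Since a = 16 > μ = 2.7500, the bound 11/64 is < 1 and informative.)

P[X ≥ 16] ≤ 11/64 ≈ 0.1719.


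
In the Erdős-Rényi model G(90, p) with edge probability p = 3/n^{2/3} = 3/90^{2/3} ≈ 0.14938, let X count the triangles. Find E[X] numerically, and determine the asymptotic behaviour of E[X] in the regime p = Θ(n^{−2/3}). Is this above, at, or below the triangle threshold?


Number of potential triangles: C(90, 3) = 117480.
Each occurs with probability p³ ≈ (0.14938)³ ≈ 3.33333333e-03.
By linearity: E[X] = C(90, 3)·p³ ≈ 117480 · 3.33333333e-03 ≈ 391.600000.
Since α = 2/3 < 1, p = c/n^{2/3} ≫ 1/n is above the triangle threshold p ~ 1/n. Asymptotically E[X] ~ (c³/6)·n^{3(1−α)} = (3³/6)·n^{1} → ∞; triangles are abundant w.h.p.

E[X] ≈ 391.600000; in regime p = Θ(1/n^{2/3}) E[X] diverges (above the triangle threshold p ~ 1/n).


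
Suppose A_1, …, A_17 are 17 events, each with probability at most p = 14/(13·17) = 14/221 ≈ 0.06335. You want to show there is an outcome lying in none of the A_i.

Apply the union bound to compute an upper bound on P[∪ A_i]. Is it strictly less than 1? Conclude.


Union bound: P[∪_{i=1}^{17} A_i] ≤ Σ_i P[A_i] ≤ 17·p = 17·(14/221) = 14/13.
Numerically: 14/13 ≈ 1.07692.
Is 14/13 < 1? NO.
Since the bound 14/13 is ≥ 1, the union bound is uninformative here; it does NOT by itself certify existence.

17·p = 14/13 ≈ 1.07692; existence NOT certified by the union bound.


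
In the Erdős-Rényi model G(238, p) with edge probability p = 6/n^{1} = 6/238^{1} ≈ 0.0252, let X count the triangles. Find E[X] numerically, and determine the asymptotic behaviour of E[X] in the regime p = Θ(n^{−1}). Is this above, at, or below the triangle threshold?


Number of potential triangles: C(238, 3) = 2218636.
Each occurs with probability p³ ≈ (0.0252)³ ≈ 1.60222e-05.
By linearity: E[X] = C(238, 3)·p³ ≈ 2218636 · 1.60222e-05 ≈ 35.547.
Here α = 1, so p = 6/n is exactly at the triangle threshold p ~ 1/n. Asymptotically E[X] → c³/6 = 6³/6 = 36 ≈ 36.000, a bounded constant. In this regime the triangle count is asymptotically Poisson(c³/6).

E[X] ≈ 35.547; in regime p = Θ(1/n^{1}) E[X] stays bounded (at the triangle threshold p ~ 1/n).


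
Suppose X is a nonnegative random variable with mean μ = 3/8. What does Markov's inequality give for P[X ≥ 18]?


μ = E[X] = 3/8, a = 18.
Markov: P[X ≥ 18] ≤ μ/a = (3/8)/18 = 1/48.
Numerically: ≈ 0.021.
(Since a = 18 > μ = 0.375, the bound 1/48 is < 1 and informative.)

P[X ≥ 18] ≤ 1/48 ≈ 0.021.


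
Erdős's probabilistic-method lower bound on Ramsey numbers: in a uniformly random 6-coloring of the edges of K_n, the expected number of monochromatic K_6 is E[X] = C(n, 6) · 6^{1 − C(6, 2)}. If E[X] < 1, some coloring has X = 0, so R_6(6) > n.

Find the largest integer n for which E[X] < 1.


We need C(n, 6) · 6^{1 − 15} < 1, i.e. C(n, 6) < 6^{15 − 1} = 78364164096.
Check values of n near the boundary:
  n = 193: C(193, 6) = 66364016544; 66364016544 < 78364164096? YES
  n = 194: C(194, 6) = 68482017072; 68482017072 < 78364164096? YES
  n = 195: C(195, 6) = 70656049360; 70656049360 < 78364164096? YES
  n = 196: C(196, 6) = 72887293024; 72887293024 < 78364164096? YES
  n = 197: C(197, 6) = 75176946208; 75176946208 < 78364164096? YES
  n = 198: C(198, 6) = 77526225777; 77526225777 < 78364164096? YES
  n = 199: C(199, 6) = 79936367511; 79936367511 < 78364164096? NO
  n = 200: C(200, 6) = 82408626300; 82408626300 < 78364164096? NO
  n = 201: C(201, 6) = 84944276340; 84944276340 < 78364164096? NO
The largest n with C(n, 6) < 78364164096 is n = 198 (where E[X] = 25842075259/26121388032 ≈ 0.9893). Hence R_6(6) > 198, i.e. R_6(6) ≥ 199.

Largest n = 198; hence R_6(6) > 198.


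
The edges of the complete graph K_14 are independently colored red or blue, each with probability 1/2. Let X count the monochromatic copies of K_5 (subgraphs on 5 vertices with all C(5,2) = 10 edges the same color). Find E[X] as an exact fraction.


Let X = Σ_S X_S over the C(14, 5) = 2002 subsets S of size 5, where X_S = 1 if the K_5 on S is monochromatic.
For a fixed S, the K_5 on S has C(5, 2) = 10 edges. P[all 10 edges red] = (1/2)^10, and likewise for blue, so P[monochromatic] = 2·(1/2)^10 = 2^{1 − 10} = 1/512.
By linearity of expectation: E[X] = C(14, 5) · 2^{1 − 10} = 2002 · 1/512 = 1001/256.
Numerically: E[X] ≈ 3.910.

E[X] = C(14,5)·2^(1−C(5,2)) = 1001/256 ≈ 3.910.


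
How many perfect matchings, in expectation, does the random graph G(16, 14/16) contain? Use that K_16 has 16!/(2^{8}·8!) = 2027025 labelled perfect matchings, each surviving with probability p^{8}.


K_16 has 16!/(2^{8}·8!) = 2027025 labelled perfect matchings.
For each such perfect matching H, let X_H = 1 if all 8 edges of H are present in G. Then P[X_H = 1] = p^{8} = (7/8)^{8} = 5764801/16777216.
By linearity: E[X] = Σ_H E[X_H] = 2027025 · p^{8} = 2027025 · 5764801/16777216 = 11685395747025/16777216.
Numerically: E[X] ≈ 6.965e+05.

E[X] = 2027025 · (7/8)^{8} = 11685395747025/16777216 ≈ 6.965e+05.


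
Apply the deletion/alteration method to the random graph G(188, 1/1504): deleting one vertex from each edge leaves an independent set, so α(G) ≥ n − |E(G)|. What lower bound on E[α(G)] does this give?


E[|E(G)|] = C(188, 2)·p = 17578 · (1/1504) = 187/16.
E[α(G)] ≥ n − E[|E(G)|] = 188 − 187/16 = 2821/16.
Numerically: ≈ 176.312500.
(This is only a lower bound; the true E[α(G)] may be larger.)

E[α(G)] ≥ 2821/16 ≈ 176.312500.


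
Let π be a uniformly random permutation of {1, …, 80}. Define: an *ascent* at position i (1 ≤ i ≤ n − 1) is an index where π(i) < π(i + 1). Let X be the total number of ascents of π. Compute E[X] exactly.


Write X = Σ X_I over i = 1, …, 79, with X_I the indicator of one ascent.
There are 79 indicators.
For each fixed i, the pair (π(i), π(i+1)) is a uniformly random ordered pair of distinct values from {1, …, 80}; by symmetry P[π(i) < π(i+1)] = 1/2.
By linearity: E[X] = 79 · (1/2) = (80 − 1) · (1/2) = 79/2 ≈ 39.500000.

E[X] = 79/2 = 39.500000.


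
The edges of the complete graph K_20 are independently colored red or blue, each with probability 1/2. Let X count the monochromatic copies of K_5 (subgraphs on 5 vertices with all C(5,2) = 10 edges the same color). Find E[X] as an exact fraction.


Let X = Σ_S X_S over the C(20, 5) = 15504 subsets S of size 5, where X_S = 1 if the K_5 on S is monochromatic.
For a fixed S, the K_5 on S has C(5, 2) = 10 edges. P[all 10 edges red] = (1/2)^10, and likewise for blue, so P[monochromatic] = 2·(1/2)^10 = 2^{1 − 10} = 1/512.
By linearity: E[X] = C(20, 5) · 2^{1 − 10} = 15504 · 1/512 = 969/32.
Numerically: E[X] ≈ 30.281.

E[X] = C(20,5)·2^(1−C(5,2)) = 969/32 ≈ 30.281.


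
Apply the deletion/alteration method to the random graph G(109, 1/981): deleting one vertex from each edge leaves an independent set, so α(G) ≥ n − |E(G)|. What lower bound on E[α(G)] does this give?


E[|E(G)|] = C(109, 2)·p = 5886 · (1/981) = 6.
E[α(G)] ≥ n − E[|E(G)|] = 109 − 6 = 103.
Numerically: ≈ 103.00000.
(This is only a lower bound; the true E[α(G)] may be larger.)

E[α(G)] ≥ 103 ≈ 103.00000.


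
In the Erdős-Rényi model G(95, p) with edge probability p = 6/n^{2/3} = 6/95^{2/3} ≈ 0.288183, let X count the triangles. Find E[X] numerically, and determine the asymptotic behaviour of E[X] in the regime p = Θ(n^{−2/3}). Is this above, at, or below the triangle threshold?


Number of potential triangles: C(95, 3) = 138415.
Each occurs with probability p³ ≈ (0.288183)³ ≈ 2.39335180e-02.
By linearity: E[X] = C(95, 3)·p³ ≈ 138415 · 2.39335180e-02 ≈ 3312.757895.
Since α = 2/3 < 1, p = c/n^{2/3} ≫ 1/n is above the triangle threshold p ~ 1/n. Asymptotically E[X] ~ (c³/6)·n^{3(1−α)} = (6³/6)·n^{1} → ∞; triangles are abundant w.h.p.

E[X] ≈ 3312.757895; in regime p = Θ(1/n^{2/3}) E[X] diverges (above the triangle threshold p ~ 1/n).


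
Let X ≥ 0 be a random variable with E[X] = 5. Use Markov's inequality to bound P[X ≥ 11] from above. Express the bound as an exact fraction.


μ = E[X] = 5, a = 11.
Markov: P[X ≥ 11] ≤ μ/a = (5)/11 = 5/11.
Numerically: ≈ 0.45455.
(Since a = 11 > μ = 5.00000, the bound 5/11 is < 1 and informative.)

P[X ≥ 11] ≤ 5/11 ≈ 0.45455.


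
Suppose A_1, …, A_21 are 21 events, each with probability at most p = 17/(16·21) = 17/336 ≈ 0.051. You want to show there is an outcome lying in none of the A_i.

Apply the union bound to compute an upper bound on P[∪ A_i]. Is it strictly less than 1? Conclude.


Union bound: P[∪_{i=1}^{21} A_i] ≤ Σ_i P[A_i] ≤ 21·p = 21·(17/336) = 17/16.
Numerically: 17/16 ≈ 1.062.
Is 17/16 < 1? NO.
Since the bound 17/16 is ≥ 1, the union bound is uninformative here; it does NOT by itself certify existence.

21·p = 17/16 ≈ 1.062; existence NOT certified by the union bound.


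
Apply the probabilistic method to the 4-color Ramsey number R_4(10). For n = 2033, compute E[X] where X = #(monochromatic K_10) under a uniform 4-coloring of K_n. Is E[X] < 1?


E[X] = C(2033, 10) · 4^{1 − 45} = 325074373196988390113235240 · 4^{−44} = 325074373196988390113235240/309485009821345068724781056.
As a reduced fraction: E[X] = 40634296649623548764154405/38685626227668133590597632 ≈ 1.0504.
Is E[X] < 1? NO.
Since E[X] ≥ 1, the first-moment bound is inconclusive at n = 2033; it does NOT by itself certify R_4(10) > 2033.

E[X] = 40634296649623548764154405/38685626227668133590597632 ≈ 1.0504; E[X] ≥ 1; first-moment method inconclusive here.


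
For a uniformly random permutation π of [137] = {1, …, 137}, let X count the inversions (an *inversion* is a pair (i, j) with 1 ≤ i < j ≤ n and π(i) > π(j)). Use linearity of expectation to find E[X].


Write X = Σ X_I over the C(137, 2) = 9316 pairs i < j, with X_I the indicator of one inversion.
There are 9316 indicators.
For each fixed pair i < j, the values π(i) and π(j) are two distinct elements of {1, …, 137} in uniformly random order; by symmetry P[π(i) > π(j)] = 1/2.
By linearity: E[X] = 9316 · (1/2) = C(137, 2) · (1/2) = 9316/2 = 4658 ≈ 4658.000000.

E[X] = 4658 = 4658.000000.


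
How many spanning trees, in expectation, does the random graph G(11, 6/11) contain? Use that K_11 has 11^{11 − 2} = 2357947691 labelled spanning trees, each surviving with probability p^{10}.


K_11 has 11^{11 − 2} = 2357947691 labelled spanning trees.
For each such spanning tree H, let X_H = 1 if all 10 edges of H are present in G. Then P[X_H = 1] = p^{10} = (6/11)^{10} = 60466176/25937424601.
By linearity of expectation: E[X] = Σ_H E[X_H] = 2357947691 · p^{10} = 2357947691 · 60466176/25937424601 = 60466176/11.
Numerically: E[X] ≈ 5.5e+06.

E[X] = 2357947691 · (6/11)^{10} = 60466176/11 ≈ 5.5e+06.


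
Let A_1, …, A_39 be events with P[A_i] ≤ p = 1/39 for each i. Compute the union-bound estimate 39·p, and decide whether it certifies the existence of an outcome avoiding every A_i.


Union bound: P[∪_{i=1}^{39} A_i] ≤ Σ_i P[A_i] ≤ 39·p = 39·(1/39) = 1.
Numerically: 1 ≈ 1.000000.
Is 1 < 1? NO.
Since the bound 1 is ≥ 1, the union bound is uninformative here; it does NOT by itself certify existence.

39·p = 1 ≈ 1.000000; existence NOT certified by the union bound.


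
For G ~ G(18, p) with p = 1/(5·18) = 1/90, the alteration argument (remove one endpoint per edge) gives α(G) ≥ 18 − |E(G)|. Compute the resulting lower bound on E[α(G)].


E[|E(G)|] = C(18, 2)·p = 153 · (1/90) = 17/10.
E[α(G)] ≥ n − E[|E(G)|] = 18 − 17/10 = 163/10.
Numerically: ≈ 16.300000.
(This is only a lower bound; the true E[α(G)] may be larger.)

E[α(G)] ≥ 163/10 ≈ 16.300000.


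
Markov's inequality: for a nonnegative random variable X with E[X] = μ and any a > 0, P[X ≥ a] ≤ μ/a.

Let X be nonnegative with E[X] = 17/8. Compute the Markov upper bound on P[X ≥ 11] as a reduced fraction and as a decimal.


μ = E[X] = 17/8, a = 11.
Markov: P[X ≥ 11] ≤ μ/a = (17/8)/11 = 17/88.
Numerically: ≈ 0.193.
(Since a = 11 > μ = 2.125, the bound 17/88 is < 1 and informative.)

P[X ≥ 11] ≤ 17/88 ≈ 0.193.


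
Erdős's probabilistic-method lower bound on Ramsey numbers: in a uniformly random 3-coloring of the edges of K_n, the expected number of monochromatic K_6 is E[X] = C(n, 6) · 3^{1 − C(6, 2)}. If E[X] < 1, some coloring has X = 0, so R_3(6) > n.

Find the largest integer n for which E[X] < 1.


We need C(n, 6) · 3^{1 − 15} < 1, i.e. C(n, 6) < 3^{15 − 1} = 4782969.
Check values of n near the boundary:
  n = 40: C(40, 6) = 3838380; 3838380 < 4782969? YES
  n = 41: C(41, 6) = 4496388; 4496388 < 4782969? YES
  n = 42: C(42, 6) = 5245786; 5245786 < 4782969? NO
  n = 43: C(43, 6) = 6096454; 6096454 < 4782969? NO
  n = 44: C(44, 6) = 7059052; 7059052 < 4782969? NO
The largest n with C(n, 6) < 4782969 is n = 41 (where E[X] = 1498796/1594323 ≈ 0.9401). Hence R_3(6) > 41, i.e. R_3(6) ≥ 42.

Largest n = 41; hence R_3(6) > 41.


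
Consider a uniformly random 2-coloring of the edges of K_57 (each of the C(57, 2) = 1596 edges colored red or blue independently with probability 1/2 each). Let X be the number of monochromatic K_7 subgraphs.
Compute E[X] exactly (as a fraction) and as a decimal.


Let X = Σ_S X_S over the C(57, 7) = 264385836 subsets S of size 7, where X_S = 1 if the K_7 on S is monochromatic.
For a fixed S, the K_7 on S has C(7, 2) = 21 edges. P[all 21 edges red] = (1/2)^21, and likewise for blue, so P[monochromatic] = 2·(1/2)^21 = 2^{1 − 21} = 1/1048576.
By linearity of expectation: E[X] = C(57, 7) · 2^{1 − 21} = 264385836 · 1/1048576 = 66096459/262144.
Numerically: E[X] ≈ 252.138.

E[X] = C(57,7)·2^(1−C(7,2)) = 66096459/262144 ≈ 252.138.


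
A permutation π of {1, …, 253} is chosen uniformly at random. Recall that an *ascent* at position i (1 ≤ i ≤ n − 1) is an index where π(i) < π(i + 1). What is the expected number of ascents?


Write X = Σ X_I over i = 1, …, 252, with X_I the indicator of one ascent.
There are 252 indicators.
For each fixed i, the pair (π(i), π(i+1)) is a uniformly random ordered pair of distinct values from {1, …, 253}; by symmetry P[π(i) < π(i+1)] = 1/2.
By linearity: E[X] = 252 · (1/2) = (253 − 1) · (1/2) = 126 ≈ 126.00000.

E[X] = 126 = 126.00000.


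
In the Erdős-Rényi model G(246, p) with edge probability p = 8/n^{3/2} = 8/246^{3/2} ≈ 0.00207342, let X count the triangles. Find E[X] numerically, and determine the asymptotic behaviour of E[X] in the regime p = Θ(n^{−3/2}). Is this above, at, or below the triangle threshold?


Number of potential triangles: C(246, 3) = 2450980.
Each occurs with probability p³ ≈ (0.00207342)³ ≈ 8.91378139e-09.
By linearity: E[X] = C(246, 3)·p³ ≈ 2450980 · 8.91378139e-09 ≈ 0.021847.
Since α = 3/2 > 1, p = c/n^{3/2} = o(1/n) is below the triangle threshold p ~ 1/n. Asymptotically E[X] ~ (c³/6)·n^{3(1−α)} = (8³/6)·n^{-1.5} → 0, so by Markov's inequality G has no triangles w.h.p.

E[X] ≈ 0.021847; in regime p = Θ(1/n^{3/2}) E[X] tends to 0 (below the triangle threshold p ~ 1/n).


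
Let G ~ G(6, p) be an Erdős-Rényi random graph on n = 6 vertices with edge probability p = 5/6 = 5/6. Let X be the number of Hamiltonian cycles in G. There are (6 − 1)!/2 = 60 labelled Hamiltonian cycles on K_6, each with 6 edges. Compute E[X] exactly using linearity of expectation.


K_6 has (6 − 1)!/2 = 60 labelled Hamiltonian cycles.
For each such Hamiltonian cycle H, let X_H = 1 if all 6 edges of H are present in G. Then P[X_H = 1] = p^{6} = (5/6)^{6} = 15625/46656.
By linearity: E[X] = Σ_H E[X_H] = 60 · p^{6} = 60 · 15625/46656 = 78125/3888.
Numerically: E[X] ≈ 20.094.

E[X] = 60 · (5/6)^{6} = 78125/3888 ≈ 20.094.


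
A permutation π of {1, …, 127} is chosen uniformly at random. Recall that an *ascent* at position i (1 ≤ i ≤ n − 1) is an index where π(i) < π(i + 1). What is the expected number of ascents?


Write X = Σ X_I over i = 1, …, 126, with X_I the indicator of one ascent.
There are 126 indicators.
For each fixed i, the pair (π(i), π(i+1)) is a uniformly random ordered pair of distinct values from {1, …, 127}; by symmetry P[π(i) < π(i+1)] = 1/2.
By linearity: E[X] = 126 · (1/2) = (127 − 1) · (1/2) = 63 ≈ 63.000.

E[X] = 63 = 63.000.


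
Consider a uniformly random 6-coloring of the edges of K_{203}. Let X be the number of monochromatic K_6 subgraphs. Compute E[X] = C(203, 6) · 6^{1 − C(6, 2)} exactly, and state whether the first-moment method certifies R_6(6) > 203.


E[X] = C(203, 6) · 6^{1 − 15} = 90210944670 · 6^{−14} = 90210944670/78364164096.
As a reduced fraction: E[X] = 15035157445/13060694016 ≈ 1.1512.
Is E[X] < 1? NO.
Since E[X] ≥ 1, the first-moment bound is inconclusive at n = 203; it does NOT by itself certify R_6(6) > 203.

E[X] = 15035157445/13060694016 ≈ 1.1512; E[X] ≥ 1; first-moment method inconclusive here.


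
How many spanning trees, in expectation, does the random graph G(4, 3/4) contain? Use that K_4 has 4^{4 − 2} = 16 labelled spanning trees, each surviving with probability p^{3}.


K_4 has 4^{4 − 2} = 16 labelled spanning trees.
For each such spanning tree H, let X_H = 1 if all 3 edges of H are present in G. Then P[X_H = 1] = p^{3} = (3/4)^{3} = 27/64.
By linearity: E[X] = Σ_H E[X_H] = 16 · p^{3} = 16 · 27/64 = 27/4.
Numerically: E[X] ≈ 6.75.

E[X] = 16 · (3/4)^{3} = 27/4 ≈ 6.75.


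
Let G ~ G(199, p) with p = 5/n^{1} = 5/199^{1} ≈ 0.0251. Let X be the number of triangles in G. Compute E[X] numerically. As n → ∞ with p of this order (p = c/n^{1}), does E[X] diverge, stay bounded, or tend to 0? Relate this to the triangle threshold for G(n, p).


Number of potential triangles: C(199, 3) = 1293699.
Each occurs with probability p³ ≈ (0.0251)³ ≈ 1.58617e-05.
By linearity: E[X] = C(199, 3)·p³ ≈ 1293699 · 1.58617e-05 ≈ 20.520.
Here α = 1, so p = 5/n is exactly at the triangle threshold p ~ 1/n. Asymptotically E[X] → c³/6 = 5³/6 = 125/6 ≈ 20.833, a bounded constant. In this regime the triangle count is asymptotically Poisson(c³/6).

E[X] ≈ 20.520; in regime p = Θ(1/n^{1}) E[X] stays bounded (at the triangle threshold p ~ 1/n).


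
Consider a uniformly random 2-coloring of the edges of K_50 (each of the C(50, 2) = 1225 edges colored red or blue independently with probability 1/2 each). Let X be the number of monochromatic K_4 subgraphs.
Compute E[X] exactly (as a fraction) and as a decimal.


Let X = Σ_S X_S over the C(50, 4) = 230300 subsets S of size 4, where X_S = 1 if the K_4 on S is monochromatic.
For a fixed S, the K_4 on S has C(4, 2) = 6 edges. P[all 6 edges red] = (1/2)^6, and likewise for blue, so P[monochromatic] = 2·(1/2)^6 = 2^{1 − 6} = 1/32.
Summing: E[X] = C(50, 4) · 2^{1 − 6} = 230300 · 1/32 = 57575/8.
Numerically: E[X] ≈ 7196.87500.

E[X] = C(50,4)·2^(1−C(4,2)) = 57575/8 ≈ 7196.87500.


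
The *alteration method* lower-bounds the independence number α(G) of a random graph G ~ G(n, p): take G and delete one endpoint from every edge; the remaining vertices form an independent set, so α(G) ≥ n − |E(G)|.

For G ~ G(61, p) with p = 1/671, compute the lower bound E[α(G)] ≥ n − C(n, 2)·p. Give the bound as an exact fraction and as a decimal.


E[|E(G)|] = C(61, 2)·p = 1830 · (1/671) = 30/11.
E[α(G)] ≥ n − E[|E(G)|] = 61 − 30/11 = 641/11.
Numerically: ≈ 58.272727.
(This is only a lower bound; the true E[α(G)] may be larger.)

E[α(G)] ≥ 641/11 ≈ 58.272727.


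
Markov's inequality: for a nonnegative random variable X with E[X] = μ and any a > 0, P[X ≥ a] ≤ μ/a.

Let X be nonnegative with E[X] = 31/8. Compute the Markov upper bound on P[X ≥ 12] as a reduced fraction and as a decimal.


μ = E[X] = 31/8, a = 12.
Markov: P[X ≥ 12] ≤ μ/a = (31/8)/12 = 31/96.
Numerically: ≈ 0.322917.
(Since a = 12 > μ = 3.875000, the bound 31/96 is < 1 and informative.)

P[X ≥ 12] ≤ 31/96 ≈ 0.322917.


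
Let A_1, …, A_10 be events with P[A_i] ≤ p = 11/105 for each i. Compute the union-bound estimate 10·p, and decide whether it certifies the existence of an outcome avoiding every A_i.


Union bound: P[∪_{i=1}^{10} A_i] ≤ Σ_i P[A_i] ≤ 10·p = 10·(11/105) = 22/21.
Numerically: 22/21 ≈ 1.04762.
Is 22/21 < 1? NO.
Since the bound 22/21 is ≥ 1, the union bound is uninformative here; it does NOT by itself certify existence.

10·p = 22/21 ≈ 1.04762; existence NOT certified by the union bound.


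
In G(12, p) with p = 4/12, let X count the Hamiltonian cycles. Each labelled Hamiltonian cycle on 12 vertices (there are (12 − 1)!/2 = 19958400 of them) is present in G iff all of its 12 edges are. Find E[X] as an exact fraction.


K_12 has (12 − 1)!/2 = 19958400 labelled Hamiltonian cycles.
For each such Hamiltonian cycle H, let X_H = 1 if all 12 edges of H are present in G. Then P[X_H = 1] = p^{12} = (1/3)^{12} = 1/531441.
Summing the indicators: E[X] = Σ_H E[X_H] = 19958400 · p^{12} = 19958400 · 1/531441 = 246400/6561.
Numerically: E[X] ≈ 37.555.

E[X] = 19958400 · (1/3)^{12} = 246400/6561 ≈ 37.555.


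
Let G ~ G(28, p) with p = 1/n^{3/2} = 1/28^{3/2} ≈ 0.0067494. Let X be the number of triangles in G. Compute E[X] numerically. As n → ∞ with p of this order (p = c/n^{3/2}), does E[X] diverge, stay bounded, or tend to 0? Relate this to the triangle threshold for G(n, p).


Number of potential triangles: C(28, 3) = 3276.
Each occurs with probability p³ ≈ (0.0067494)³ ≈ 3.0746017e-07.
By linearity: E[X] = C(28, 3)·p³ ≈ 3276 · 3.0746017e-07 ≈ 0.00101.
Since α = 3/2 > 1, p = c/n^{3/2} = o(1/n) is below the triangle threshold p ~ 1/n. Asymptotically E[X] ~ (c³/6)·n^{3(1−α)} = (1³/6)·n^{-1.5} → 0, so by Markov's inequality G has no triangles w.h.p.

E[X] ≈ 0.00101; in regime p = Θ(1/n^{3/2}) E[X] tends to 0 (below the triangle threshold p ~ 1/n).


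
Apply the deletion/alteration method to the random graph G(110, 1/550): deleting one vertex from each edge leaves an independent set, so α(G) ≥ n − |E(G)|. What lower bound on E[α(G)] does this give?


E[|E(G)|] = C(110, 2)·p = 5995 · (1/550) = 109/10.
E[α(G)] ≥ n − E[|E(G)|] = 110 − 109/10 = 991/10.
Numerically: ≈ 99.100.
(This is only a lower bound; the true E[α(G)] may be larger.)

E[α(G)] ≥ 991/10 ≈ 99.100.


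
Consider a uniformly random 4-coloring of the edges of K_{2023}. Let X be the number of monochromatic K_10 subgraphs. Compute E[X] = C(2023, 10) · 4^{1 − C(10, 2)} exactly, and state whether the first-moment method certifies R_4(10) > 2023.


E[X] = C(2023, 10) · 4^{1 − 45} = 309399856285778485315440716 · 4^{−44} = 309399856285778485315440716/309485009821345068724781056.
As a reduced fraction: E[X] = 77349964071444621328860179/77371252455336267181195264 ≈ 1.000.
Is E[X] < 1? YES.
Since E[X] < 1, there exists a 4-coloring of K_{2023} with no monochromatic K_10; hence R_4(10) > 2023.

E[X] = 77349964071444621328860179/77371252455336267181195264 ≈ 1.000; E[X] < 1, so R_4(10) > 2023.


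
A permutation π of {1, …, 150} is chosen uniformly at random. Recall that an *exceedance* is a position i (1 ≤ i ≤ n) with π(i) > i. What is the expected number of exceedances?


Write X = Σ_{i=1}^{150} X_i, where X_i = 1_{π(i) > i}.
For each fixed i, π(i) is uniform over {1, …, 150} (marginal of a uniform permutation), so P[π(i) > i] = (n − i)/n. Summing: Σ_{i=1}^{150} (n − i)/n = (0 + 1 + … + 149)/150 = 150(150 − 1)/(2·150) = (150 − 1)/2.
Hence E[X] = Σ_{i=1}^{150} (150 − i)/150 = 149/2 ≈ 74.500.

E[X] = 149/2 = 74.500.


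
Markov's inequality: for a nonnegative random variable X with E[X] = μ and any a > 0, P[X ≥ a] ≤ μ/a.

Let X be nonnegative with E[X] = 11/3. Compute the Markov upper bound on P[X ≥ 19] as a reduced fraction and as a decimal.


μ = E[X] = 11/3, a = 19.
Markov: P[X ≥ 19] ≤ μ/a = (11/3)/19 = 11/57.
Numerically: ≈ 0.1930.
(Since a = 19 > μ = 3.6667, the bound 11/57 is < 1 and informative.)

P[X ≥ 19] ≤ 11/57 ≈ 0.1930.


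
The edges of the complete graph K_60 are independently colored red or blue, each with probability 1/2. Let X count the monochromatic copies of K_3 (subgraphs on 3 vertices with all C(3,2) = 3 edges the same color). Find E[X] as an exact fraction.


Let X = Σ_S X_S over the C(60, 3) = 34220 subsets S of size 3, where X_S = 1 if the K_3 on S is monochromatic.
For a fixed S, the K_3 on S has C(3, 2) = 3 edges. P[all 3 edges red] = (1/2)^3, and likewise for blue, so P[monochromatic] = 2·(1/2)^3 = 2^{1 − 3} = 1/4.
By linearity: E[X] = C(60, 3) · 2^{1 − 3} = 34220 · 1/4 = 8555.
Numerically: E[X] ≈ 8555.000000.

E[X] = C(60,3)·2^(1−C(3,2)) = 8555 ≈ 8555.000000.


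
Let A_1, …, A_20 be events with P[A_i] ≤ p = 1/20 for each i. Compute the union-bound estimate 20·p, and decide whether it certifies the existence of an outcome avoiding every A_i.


Union bound: P[∪_{i=1}^{20} A_i] ≤ Σ_i P[A_i] ≤ 20·p = 20·(1/20) = 1.
Numerically: 1 ≈ 1.0000000.
Is 1 < 1? NO.
Since the bound 1 is ≥ 1, the union bound is uninformative here; it does NOT by itself certify existence.

20·p = 1 ≈ 1.0000000; existence NOT certified by the union bound.


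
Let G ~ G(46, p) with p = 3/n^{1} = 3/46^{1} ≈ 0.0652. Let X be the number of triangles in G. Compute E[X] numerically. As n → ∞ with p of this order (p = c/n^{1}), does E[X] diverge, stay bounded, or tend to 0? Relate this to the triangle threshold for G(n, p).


Number of potential triangles: C(46, 3) = 15180.
Each occurs with probability p³ ≈ (0.0652)³ ≈ 2.77390e-04.
By linearity: E[X] = C(46, 3)·p³ ≈ 15180 · 2.77390e-04 ≈ 4.211.
Here α = 1, so p = 3/n is exactly at the triangle threshold p ~ 1/n. Asymptotically E[X] → c³/6 = 3³/6 = 9/2 ≈ 4.500, a bounded constant. In this regime the triangle count is asymptotically Poisson(c³/6).

E[X] ≈ 4.211; in regime p = Θ(1/n^{1}) E[X] stays bounded (at the triangle threshold p ~ 1/n).


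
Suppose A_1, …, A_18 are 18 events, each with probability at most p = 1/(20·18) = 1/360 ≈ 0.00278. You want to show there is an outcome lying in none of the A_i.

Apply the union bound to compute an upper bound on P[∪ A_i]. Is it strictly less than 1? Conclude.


Union bound: P[∪_{i=1}^{18} A_i] ≤ Σ_i P[A_i] ≤ 18·p = 18·(1/360) = 1/20.
Numerically: 1/20 ≈ 0.05000.
Is 1/20 < 1? YES.
Since P[∪ A_i] ≤ 1/20 < 1, the complement has P[∩ A_i^c] ≥ 1 − 1/20 = 19/20 > 0, so some outcome avoids every A_i.

18·p = 1/20 ≈ 0.05000; existence CERTIFIED by the union bound.


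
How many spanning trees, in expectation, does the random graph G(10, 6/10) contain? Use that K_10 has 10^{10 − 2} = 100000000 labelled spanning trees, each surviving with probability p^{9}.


K_10 has 10^{10 − 2} = 100000000 labelled spanning trees.
For each such spanning tree H, let X_H = 1 if all 9 edges of H are present in G. Then P[X_H = 1] = p^{9} = (3/5)^{9} = 19683/1953125.
Summing the indicators: E[X] = Σ_H E[X_H] = 100000000 · p^{9} = 100000000 · 19683/1953125 = 5038848/5.
Numerically: E[X] ≈ 1.008e+06.

E[X] = 100000000 · (3/5)^{9} = 5038848/5 ≈ 1.008e+06.


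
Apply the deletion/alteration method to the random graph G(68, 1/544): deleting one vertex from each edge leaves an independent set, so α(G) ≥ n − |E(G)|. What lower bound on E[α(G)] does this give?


E[|E(G)|] = C(68, 2)·p = 2278 · (1/544) = 67/16.
E[α(G)] ≥ n − E[|E(G)|] = 68 − 67/16 = 1021/16.
Numerically: ≈ 63.8125.
(This is only a lower bound; the true E[α(G)] may be larger.)

E[α(G)] ≥ 1021/16 ≈ 63.8125.


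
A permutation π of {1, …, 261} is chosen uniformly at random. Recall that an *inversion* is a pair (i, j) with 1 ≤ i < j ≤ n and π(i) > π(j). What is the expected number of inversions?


Write X = Σ X_I over the C(261, 2) = 33930 pairs i < j, with X_I the indicator of one inversion.
There are 33930 indicators.
For each fixed pair i < j, the values π(i) and π(j) are two distinct elements of {1, …, 261} in uniformly random order; by symmetry P[π(i) > π(j)] = 1/2.
By linearity: E[X] = 33930 · (1/2) = C(261, 2) · (1/2) = 33930/2 = 16965 ≈ 16965.00000.

E[X] = 16965 = 16965.00000.


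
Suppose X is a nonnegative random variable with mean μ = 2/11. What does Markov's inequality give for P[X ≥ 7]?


μ = E[X] = 2/11, a = 7.
Markov: P[X ≥ 7] ≤ μ/a = (2/11)/7 = 2/77.
Numerically: ≈ 0.02597.
(Since a = 7 > μ = 0.18182, the bound 2/77 is < 1 and informative.)

P[X ≥ 7] ≤ 2/77 ≈ 0.02597.


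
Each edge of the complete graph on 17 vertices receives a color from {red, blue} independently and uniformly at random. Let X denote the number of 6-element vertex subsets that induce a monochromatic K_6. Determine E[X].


Let X = Σ_S X_S over the C(17, 6) = 12376 subsets S of size 6, where X_S = 1 if the K_6 on S is monochromatic.
For a fixed S, the K_6 on S has C(6, 2) = 15 edges. P[all 15 edges red] = (1/2)^15, and likewise for blue, so P[monochromatic] = 2·(1/2)^15 = 2^{1 − 15} = 1/16384.
Summing: E[X] = C(17, 6) · 2^{1 − 15} = 12376 · 1/16384 = 1547/2048.
Numerically: E[X] ≈ 0.7554.

E[X] = C(17,6)·2^(1−C(6,2)) = 1547/2048 ≈ 0.7554.


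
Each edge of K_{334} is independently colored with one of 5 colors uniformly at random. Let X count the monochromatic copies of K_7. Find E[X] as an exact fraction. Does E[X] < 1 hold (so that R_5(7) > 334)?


E[X] = C(334, 7) · 5^{1 − 21} = 86359460961576 · 5^{−20} = 86359460961576/95367431640625.
As a reduced fraction: E[X] = 86359460961576/95367431640625 ≈ 0.9055.
Is E[X] < 1? YES.
Since E[X] < 1, there exists a 5-coloring of K_{334} with no monochromatic K_7; hence R_5(7) > 334.

E[X] = 86359460961576/95367431640625 ≈ 0.9055; E[X] < 1, so R_5(7) > 334.


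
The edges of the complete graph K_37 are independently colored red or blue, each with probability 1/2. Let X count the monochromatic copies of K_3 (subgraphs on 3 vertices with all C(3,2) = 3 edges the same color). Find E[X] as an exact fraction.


Let X = Σ_S X_S over the C(37, 3) = 7770 subsets S of size 3, where X_S = 1 if the K_3 on S is monochromatic.
For a fixed S, the K_3 on S has C(3, 2) = 3 edges. P[all 3 edges red] = (1/2)^3, and likewise for blue, so P[monochromatic] = 2·(1/2)^3 = 2^{1 − 3} = 1/4.
By linearity of expectation: E[X] = C(37, 3) · 2^{1 − 3} = 7770 · 1/4 = 3885/2.
Numerically: E[X] ≈ 1942.500000.

E[X] = C(37,3)·2^(1−C(3,2)) = 3885/2 ≈ 1942.500000.


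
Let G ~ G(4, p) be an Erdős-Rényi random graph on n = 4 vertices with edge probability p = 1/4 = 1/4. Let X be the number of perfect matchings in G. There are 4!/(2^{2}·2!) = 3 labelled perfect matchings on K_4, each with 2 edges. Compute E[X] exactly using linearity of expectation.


K_4 has 4!/(2^{2}·2!) = 3 labelled perfect matchings.
For each such perfect matching H, let X_H = 1 if all 2 edges of H are present in G. Then P[X_H = 1] = p^{2} = (1/4)^{2} = 1/16.
By linearity of expectation: E[X] = Σ_H E[X_H] = 3 · p^{2} = 3 · 1/16 = 3/16.
Numerically: E[X] ≈ 0.188.

E[X] = 3 · (1/4)^{2} = 3/16 ≈ 0.188.


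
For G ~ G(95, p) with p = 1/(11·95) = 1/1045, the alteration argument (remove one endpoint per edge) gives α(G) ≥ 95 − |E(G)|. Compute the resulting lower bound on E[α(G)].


E[|E(G)|] = C(95, 2)·p = 4465 · (1/1045) = 47/11.
E[α(G)] ≥ n − E[|E(G)|] = 95 − 47/11 = 998/11.
Numerically: ≈ 90.7273.
(This is only a lower bound; the true E[α(G)] may be larger.)

E[α(G)] ≥ 998/11 ≈ 90.7273.


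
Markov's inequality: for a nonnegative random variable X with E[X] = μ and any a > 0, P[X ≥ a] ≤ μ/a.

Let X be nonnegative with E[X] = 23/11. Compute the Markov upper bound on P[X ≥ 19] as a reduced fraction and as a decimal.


μ = E[X] = 23/11, a = 19.
Markov: P[X ≥ 19] ≤ μ/a = (23/11)/19 = 23/209.
Numerically: ≈ 0.110.
(Since a = 19 > μ = 2.091, the bound 23/209 is < 1 and informative.)

P[X ≥ 19] ≤ 23/209 ≈ 0.110.


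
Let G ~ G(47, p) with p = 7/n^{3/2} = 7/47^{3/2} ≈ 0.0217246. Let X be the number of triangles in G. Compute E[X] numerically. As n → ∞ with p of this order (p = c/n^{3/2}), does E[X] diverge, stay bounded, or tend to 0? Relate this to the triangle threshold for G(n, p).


Number of potential triangles: C(47, 3) = 16215.
Each occurs with probability p³ ≈ (0.0217246)³ ≈ 1.02530661e-05.
By linearity: E[X] = C(47, 3)·p³ ≈ 16215 · 1.02530661e-05 ≈ 0.166253.
Since α = 3/2 > 1, p = c/n^{3/2} = o(1/n) is below the triangle threshold p ~ 1/n. Asymptotically E[X] ~ (c³/6)·n^{3(1−α)} = (7³/6)·n^{-1.5} → 0, so by Markov's inequality G has no triangles w.h.p.

E[X] ≈ 0.166253; in regime p = Θ(1/n^{3/2}) E[X] tends to 0 (below the triangle threshold p ~ 1/n).


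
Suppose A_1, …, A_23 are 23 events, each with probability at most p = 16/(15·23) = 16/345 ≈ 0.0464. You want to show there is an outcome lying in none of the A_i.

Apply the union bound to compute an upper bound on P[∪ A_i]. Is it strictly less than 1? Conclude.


Union bound: P[∪_{i=1}^{23} A_i] ≤ Σ_i P[A_i] ≤ 23·p = 23·(16/345) = 16/15.
Numerically: 16/15 ≈ 1.0667.
Is 16/15 < 1? NO.
Since the bound 16/15 is ≥ 1, the union bound is uninformative here; it does NOT by itself certify existence.

23·p = 16/15 ≈ 1.0667; existence NOT certified by the union bound.


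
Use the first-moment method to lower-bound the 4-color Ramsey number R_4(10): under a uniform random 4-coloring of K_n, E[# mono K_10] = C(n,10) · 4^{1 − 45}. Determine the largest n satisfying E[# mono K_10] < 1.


We need C(n, 10) · 4^{1 − 45} < 1, i.e. C(n, 10) < 4^{45 − 1} = 309485009821345068724781056.
Check values of n near the boundary:
  n = 2022: C(2022, 10) = 307870445231474093395937796; 307870445231474093395937796 < 309485009821345068724781056? YES
  n = 2023: C(2023, 10) = 309399856285778485315440716; 309399856285778485315440716 < 309485009821345068724781056? YES
  n = 2024: C(2024, 10) = 310936101848269937576192656; 310936101848269937576192656 < 309485009821345068724781056? NO
  n = 2025: C(2025, 10) = 312479209053472269772600560; 312479209053472269772600560 < 309485009821345068724781056? NO
The largest n with C(n, 10) < 309485009821345068724781056 is n = 2023 (where E[X] = 77349964071444621328860179/77371252455336267181195264 ≈ 0.9997). Hence R_4(10) > 2023, i.e. R_4(10) ≥ 2024.

Largest n = 2023; hence R_4(10) > 2023.


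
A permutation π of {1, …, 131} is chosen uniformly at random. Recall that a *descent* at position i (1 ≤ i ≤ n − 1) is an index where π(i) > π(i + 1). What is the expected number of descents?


Write X = Σ X_I over i = 1, …, 130, with X_I the indicator of one descent.
There are 130 indicators.
For each fixed i, the pair (π(i), π(i+1)) is a uniformly random ordered pair of distinct values from {1, …, 131}; by symmetry P[π(i) > π(i+1)] = 1/2.
By linearity: E[X] = 130 · (1/2) = (131 − 1) · (1/2) = 65 ≈ 65.000.

E[X] = 65 = 65.000.


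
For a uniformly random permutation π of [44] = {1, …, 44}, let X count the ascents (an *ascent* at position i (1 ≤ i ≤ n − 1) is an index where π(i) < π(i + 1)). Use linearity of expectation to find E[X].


Write X = Σ X_I over i = 1, …, 43, with X_I the indicator of one ascent.
There are 43 indicators.
For each fixed i, the pair (π(i), π(i+1)) is a uniformly random ordered pair of distinct values from {1, …, 44}; by symmetry P[π(i) < π(i+1)] = 1/2.
By linearity: E[X] = 43 · (1/2) = (44 − 1) · (1/2) = 43/2 ≈ 21.50000.

E[X] = 43/2 = 21.50000.


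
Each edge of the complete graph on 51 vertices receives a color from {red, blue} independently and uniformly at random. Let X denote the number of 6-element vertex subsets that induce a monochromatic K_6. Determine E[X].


Let X = Σ_S X_S over the C(51, 6) = 18009460 subsets S of size 6, where X_S = 1 if the K_6 on S is monochromatic.
For a fixed S, the K_6 on S has C(6, 2) = 15 edges. P[all 15 edges red] = (1/2)^15, and likewise for blue, so P[monochromatic] = 2·(1/2)^15 = 2^{1 − 15} = 1/16384.
By linearity of expectation: E[X] = C(51, 6) · 2^{1 − 15} = 18009460 · 1/16384 = 4502365/4096.
Numerically: E[X] ≈ 1099.21021.

E[X] = C(51,6)·2^(1−C(6,2)) = 4502365/4096 ≈ 1099.21021.


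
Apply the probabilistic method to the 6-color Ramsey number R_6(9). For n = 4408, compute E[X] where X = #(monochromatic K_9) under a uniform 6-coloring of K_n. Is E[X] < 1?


E[X] = C(4408, 9) · 6^{1 − 36} = 1717362945146264156457459600 · 6^{−35} = 1717362945146264156457459600/1719070799748422591028658176.
As a reduced fraction: E[X] = 35778394690547169926197075/35813974994758803979763712 ≈ 0.9990065.
Is E[X] < 1? YES.
Since E[X] < 1, there exists a 6-coloring of K_{4408} with no monochromatic K_9; hence R_6(9) > 4408.

E[X] = 35778394690547169926197075/35813974994758803979763712 ≈ 0.9990065; E[X] < 1, so R_6(9) > 4408.


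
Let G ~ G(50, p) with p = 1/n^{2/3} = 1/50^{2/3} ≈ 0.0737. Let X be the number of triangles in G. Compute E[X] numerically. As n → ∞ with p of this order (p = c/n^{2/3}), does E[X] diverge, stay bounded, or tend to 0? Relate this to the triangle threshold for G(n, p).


Number of potential triangles: C(50, 3) = 19600.
Each occurs with probability p³ ≈ (0.0737)³ ≈ 4.00000e-04.
By linearity: E[X] = C(50, 3)·p³ ≈ 19600 · 4.00000e-04 ≈ 7.840.
Since α = 2/3 < 1, p = c/n^{2/3} ≫ 1/n is above the triangle threshold p ~ 1/n. Asymptotically E[X] ~ (c³/6)·n^{3(1−α)} = (1³/6)·n^{1} → ∞; triangles are abundant w.h.p.

E[X] ≈ 7.840; in regime p = Θ(1/n^{2/3}) E[X] diverges (above the triangle threshold p ~ 1/n).
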